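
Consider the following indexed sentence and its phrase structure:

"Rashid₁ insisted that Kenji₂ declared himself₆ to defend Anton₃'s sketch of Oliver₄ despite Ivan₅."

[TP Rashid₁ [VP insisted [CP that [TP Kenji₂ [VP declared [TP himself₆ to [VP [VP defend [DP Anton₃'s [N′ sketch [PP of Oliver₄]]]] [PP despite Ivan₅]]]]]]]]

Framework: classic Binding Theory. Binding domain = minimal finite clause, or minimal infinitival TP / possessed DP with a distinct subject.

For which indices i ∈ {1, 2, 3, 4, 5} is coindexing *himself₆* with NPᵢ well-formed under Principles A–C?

{2}

*himself* is an anaphor, so Principle A applies: it must be bound in its binding domain.
Binding domain of *himself₆*: the embedded TP, whose subject is Kenji₂.
*Rashid₁* c-commands the anaphor but is outside its binding domain → cannot satisfy Principle A.
*Kenji₂* c-commands the anaphor within its binding domain → licit binder.
*Anton₃* does not c-command the anaphor → cannot bind it.
*Oliver₄* does not c-command the anaphor → cannot bind it.
*Ivan₅* does not c-command the anaphor → cannot bind it.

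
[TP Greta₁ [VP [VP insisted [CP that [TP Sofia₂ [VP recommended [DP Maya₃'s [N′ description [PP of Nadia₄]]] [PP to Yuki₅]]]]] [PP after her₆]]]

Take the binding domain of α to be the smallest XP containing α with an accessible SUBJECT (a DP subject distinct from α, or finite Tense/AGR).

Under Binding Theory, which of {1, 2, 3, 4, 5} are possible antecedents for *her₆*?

*her* is a pronoun, so Principle B applies: it must be free in its binding domain.
Binding domain of *her₆*: the matrix TP, whose subject is Greta₁.
*Greta₁* c-commands the pronoun within its binding domain → coindexation would violate Principle B.
*Sofia₂* and the pronoun do not c-command one another → neither Principle B nor Principle C is at stake; coindexation permitted.
*Maya₃* and the pronoun do not c-command one another → neither Principle B nor Principle C is at stake; coindexation permitted.
*Nadia₄* and the pronoun do not c-command one another → neither Principle B nor Principle C is at stake; coindexation permitted.
*Yuki₅* and the pronoun do not c-command one another → neither Principle B nor Principle C is at stake; coindexation permitted.

{2, 3, 4, 5}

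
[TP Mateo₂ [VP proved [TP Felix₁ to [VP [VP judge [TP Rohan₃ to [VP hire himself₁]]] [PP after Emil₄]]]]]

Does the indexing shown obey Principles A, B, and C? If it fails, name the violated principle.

Principle A

The two coindexed NPs are *Felix₁* and *himself₁*.
*himself₁* is an anaphor. Principle A requires it to be bound within its binding domain — the embedded TP, whose subject is Rohan₃.
Within that domain it is c-commanded by *Rohan₃*, which does not share its index.
*Felix₁* does c-command the anaphor, but from outside its binding domain.
The anaphor is unbound in its domain → Principle A violation.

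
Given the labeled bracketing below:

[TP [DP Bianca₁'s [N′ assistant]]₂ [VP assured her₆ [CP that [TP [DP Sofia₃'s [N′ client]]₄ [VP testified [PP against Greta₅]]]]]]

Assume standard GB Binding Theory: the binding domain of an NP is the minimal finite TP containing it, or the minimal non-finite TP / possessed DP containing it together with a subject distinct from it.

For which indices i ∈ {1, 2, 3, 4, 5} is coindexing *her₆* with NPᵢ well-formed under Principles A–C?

{1}

*her* is a pronoun, so Principle B applies: it must be free in its binding domain.
Binding domain of *her₆*: the matrix TP, whose subject is [Bianca₁'s assistant]₂.
*Bianca₁* and the pronoun do not c-command one another → neither Principle B nor Principle C is at stake; coindexation permitted.
*[Bianca₁'s assistant]₂* c-commands the pronoun within its binding domain → coindexation would violate Principle B.
*Sofia₃*: the pronoun c-commands this R-expression → coindexation would violate Principle C on *Sofia₃*.
*[Sofia₃'s client]₄*: the pronoun c-commands this R-expression → coindexation would violate Principle C on *[Sofia₃'s client]₄*.
*Greta₅*: the pronoun c-commands this R-expression → coindexation would violate Principle C on *Greta₅*.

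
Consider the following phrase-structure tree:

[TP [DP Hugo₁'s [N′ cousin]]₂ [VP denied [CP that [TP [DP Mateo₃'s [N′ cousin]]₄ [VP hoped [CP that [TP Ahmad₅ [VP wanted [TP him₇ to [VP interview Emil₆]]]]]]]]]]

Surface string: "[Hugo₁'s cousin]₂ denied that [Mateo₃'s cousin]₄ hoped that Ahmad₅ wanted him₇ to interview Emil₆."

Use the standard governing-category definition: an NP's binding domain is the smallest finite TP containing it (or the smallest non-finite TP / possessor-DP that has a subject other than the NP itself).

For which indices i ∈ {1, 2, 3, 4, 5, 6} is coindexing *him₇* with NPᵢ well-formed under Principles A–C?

{1, 2, 3, 4}

*him* is a pronoun, so Principle B applies: it must be free in its binding domain.
Binding domain of *him₇*: the embedded TP, whose subject is Ahmad₅.
*Hugo₁* and the pronoun do not c-command one another → neither Principle B nor Principle C is at stake; coindexation permitted.
*[Hugo₁'s cousin]₂* c-commands the pronoun but from outside its binding domain, and is not c-commanded by it → coindexation permitted.
*Mateo₃* and the pronoun do not c-command one another → neither Principle B nor Principle C is at stake; coindexation permitted.
*[Mateo₃'s cousin]₄* c-commands the pronoun but from outside its binding domain, and is not c-commanded by it → coindexation permitted.
*Ahmad₅* c-commands the pronoun within its binding domain → coindexation would violate Principle B.
*Emil₆*: the pronoun c-commands this R-expression → coindexation would violate Principle C on *Emil₆*.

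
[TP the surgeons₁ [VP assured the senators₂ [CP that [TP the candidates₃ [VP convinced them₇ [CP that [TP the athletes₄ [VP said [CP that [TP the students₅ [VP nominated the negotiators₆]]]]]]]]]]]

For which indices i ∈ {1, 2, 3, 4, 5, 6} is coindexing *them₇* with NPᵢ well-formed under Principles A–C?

{1, 2}

*them* is a pronoun, so Principle B applies: it must be free in its binding domain.
Binding domain of *them₇*: the embedded TP, whose subject is the candidates₃.
*the surgeons₁* c-commands the pronoun but from outside its binding domain, and is not c-commanded by it → coindexation permitted.
*the senators₂* c-commands the pronoun but from outside its binding domain, and is not c-commanded by it → coindexation permitted.
*the candidates₃* c-commands the pronoun within its binding domain → coindexation would violate Principle B.
*the athletes₄*: the pronoun c-commands this R-expression → coindexation would violate Principle C on *the athletes₄*.
*the students₅*: the pronoun c-commands this R-expression → coindexation would violate Principle C on *the students₅*.
*the negotiators₆*: the pronoun c-commands this R-expression → coindexation would violate Principle C on *the negotiators₆*.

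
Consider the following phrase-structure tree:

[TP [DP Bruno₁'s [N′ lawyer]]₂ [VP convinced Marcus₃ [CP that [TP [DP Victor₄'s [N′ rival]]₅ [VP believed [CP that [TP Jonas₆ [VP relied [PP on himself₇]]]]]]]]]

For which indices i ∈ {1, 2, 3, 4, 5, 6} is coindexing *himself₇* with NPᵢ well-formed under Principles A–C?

{6}

*himself* is an anaphor, so Principle A applies: it must be bound in its binding domain.
Binding domain of *himself₇*: the embedded TP, whose subject is Jonas₆.
*Bruno₁* does not c-command the anaphor → cannot bind it.
*[Bruno₁'s lawyer]₂* c-commands the anaphor but is outside its binding domain → cannot satisfy Principle A.
*Marcus₃* c-commands the anaphor but is outside its binding domain → cannot satisfy Principle A.
*Victor₄* does not c-command the anaphor → cannot bind it.
*[Victor₄'s rival]₅* c-commands the anaphor but is outside its binding domain → cannot satisfy Principle A.
*Jonas₆* c-commands the anaphor within its binding domain → licit binder.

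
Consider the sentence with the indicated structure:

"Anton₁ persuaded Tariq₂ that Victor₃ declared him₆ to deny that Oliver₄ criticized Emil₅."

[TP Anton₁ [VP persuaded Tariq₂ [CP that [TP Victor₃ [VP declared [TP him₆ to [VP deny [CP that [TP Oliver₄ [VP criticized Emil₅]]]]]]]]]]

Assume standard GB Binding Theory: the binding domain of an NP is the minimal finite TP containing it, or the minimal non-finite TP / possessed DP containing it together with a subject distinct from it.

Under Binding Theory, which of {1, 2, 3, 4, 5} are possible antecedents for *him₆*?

*him* is a pronoun, so Principle B applies: it must be free in its binding domain.
Binding domain of *him₆*: the embedded TP, whose subject is Victor₃.
*Anton₁* c-commands the pronoun but from outside its binding domain, and is not c-commanded by it → coindexation permitted.
*Tariq₂* c-commands the pronoun but from outside its binding domain, and is not c-commanded by it → coindexation permitted.
*Victor₃* c-commands the pronoun within its binding domain → coindexation would violate Principle B.
*Oliver₄*: the pronoun c-commands this R-expression → coindexation would violate Principle C on *Oliver₄*.
*Emil₅*: the pronoun c-commands this R-expression → coindexation would violate Principle C on *Emil₅*.

{1, 2}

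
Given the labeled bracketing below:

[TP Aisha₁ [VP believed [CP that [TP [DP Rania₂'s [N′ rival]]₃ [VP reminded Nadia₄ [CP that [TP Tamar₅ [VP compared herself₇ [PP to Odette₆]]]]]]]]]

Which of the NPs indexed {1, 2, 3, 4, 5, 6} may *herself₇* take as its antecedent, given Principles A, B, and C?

{5}

*herself* is an anaphor, so Principle A applies: it must be bound in its binding domain.
Binding domain of *herself₇*: the embedded TP, whose subject is Tamar₅.
*Aisha₁* c-commands the anaphor but is outside its binding domain → cannot satisfy Principle A.
*Rania₂* does not c-command the anaphor → cannot bind it.
*[Rania₂'s rival]₃* c-commands the anaphor but is outside its binding domain → cannot satisfy Principle A.
*Nadia₄* c-commands the anaphor but is outside its binding domain → cannot satisfy Principle A.
*Tamar₅* c-commands the anaphor within its binding domain → licit binder.
*Odette₆* does not c-command the anaphor → cannot bind it.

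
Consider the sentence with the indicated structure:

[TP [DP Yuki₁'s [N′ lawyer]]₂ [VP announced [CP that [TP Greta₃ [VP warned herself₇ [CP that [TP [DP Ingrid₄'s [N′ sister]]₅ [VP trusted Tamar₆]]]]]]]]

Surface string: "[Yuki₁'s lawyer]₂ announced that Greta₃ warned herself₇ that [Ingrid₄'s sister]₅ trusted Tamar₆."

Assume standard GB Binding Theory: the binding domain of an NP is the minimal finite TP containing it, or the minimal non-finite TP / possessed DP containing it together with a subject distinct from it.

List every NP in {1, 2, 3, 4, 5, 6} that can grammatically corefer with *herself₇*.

*herself* is an anaphor, so Principle A applies: it must be bound in its binding domain.
Binding domain of *herself₇*: the embedded TP, whose subject is Greta₃.
*Yuki₁* does not c-command the anaphor → cannot bind it.
*[Yuki₁'s lawyer]₂* c-commands the anaphor but is outside its binding domain → cannot satisfy Principle A.
*Greta₃* c-commands the anaphor within its binding domain → licit binder.
*Ingrid₄* does not c-command the anaphor → cannot bind it.
*[Ingrid₄'s sister]₅* does not c-command the anaphor → cannot bind it.
*Tamar₆* does not c-command the anaphor → cannot bind it.

{3}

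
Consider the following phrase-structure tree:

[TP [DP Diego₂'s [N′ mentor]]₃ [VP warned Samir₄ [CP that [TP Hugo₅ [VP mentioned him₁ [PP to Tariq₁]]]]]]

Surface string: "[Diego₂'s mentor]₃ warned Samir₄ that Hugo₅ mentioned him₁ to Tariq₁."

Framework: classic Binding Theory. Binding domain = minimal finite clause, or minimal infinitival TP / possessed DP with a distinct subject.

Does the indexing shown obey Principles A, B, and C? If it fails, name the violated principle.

The two coindexed NPs are *him₁* and *Tariq₁*.
*Tariq₁* is an R-expression. Principle C requires it to be free everywhere.
*him₁* c-commands it and carries the same index.
The R-expression is bound → Principle C violation.

Principle C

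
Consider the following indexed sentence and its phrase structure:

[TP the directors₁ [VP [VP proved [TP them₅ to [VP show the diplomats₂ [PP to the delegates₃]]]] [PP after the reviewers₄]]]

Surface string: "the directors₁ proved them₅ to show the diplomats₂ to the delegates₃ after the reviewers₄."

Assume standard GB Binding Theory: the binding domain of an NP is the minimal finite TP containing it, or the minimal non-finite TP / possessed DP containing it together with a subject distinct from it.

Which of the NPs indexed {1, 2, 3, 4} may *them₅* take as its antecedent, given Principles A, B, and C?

*them* is a pronoun, so Principle B applies: it must be free in its binding domain.
Binding domain of *them₅*: the matrix TP, whose subject is the directors₁.
*the directors₁* c-commands the pronoun within its binding domain → coindexation would violate Principle B.
*the diplomats₂*: the pronoun c-commands this R-expression → coindexation would violate Principle C on *the diplomats₂*.
*the delegates₃*: the pronoun c-commands this R-expression → coindexation would violate Principle C on *the delegates₃*.
*the reviewers₄* and the pronoun do not c-command one another → neither Principle B nor Principle C is at stake; coindexation permitted.

{4}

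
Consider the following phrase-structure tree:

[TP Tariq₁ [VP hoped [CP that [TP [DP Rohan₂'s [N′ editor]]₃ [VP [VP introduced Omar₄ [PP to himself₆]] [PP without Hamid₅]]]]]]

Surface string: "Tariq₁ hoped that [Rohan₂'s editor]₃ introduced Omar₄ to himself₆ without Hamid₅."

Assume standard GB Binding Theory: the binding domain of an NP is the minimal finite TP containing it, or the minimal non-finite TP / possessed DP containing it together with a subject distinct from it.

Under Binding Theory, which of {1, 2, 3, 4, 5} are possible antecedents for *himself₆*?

{3, 4}

*himself* is an anaphor, so Principle A applies: it must be bound in its binding domain.
Binding domain of *himself₆*: the embedded TP, whose subject is [Rohan₂'s editor]₃.
*Tariq₁* c-commands the anaphor but is outside its binding domain → cannot satisfy Principle A.
*Rohan₂* does not c-command the anaphor → cannot bind it.
*[Rohan₂'s editor]₃* c-commands the anaphor within its binding domain → licit binder.
*Omar₄* c-commands the anaphor within its binding domain → licit binder.
*Hamid₅* does not c-command the anaphor → cannot bind it.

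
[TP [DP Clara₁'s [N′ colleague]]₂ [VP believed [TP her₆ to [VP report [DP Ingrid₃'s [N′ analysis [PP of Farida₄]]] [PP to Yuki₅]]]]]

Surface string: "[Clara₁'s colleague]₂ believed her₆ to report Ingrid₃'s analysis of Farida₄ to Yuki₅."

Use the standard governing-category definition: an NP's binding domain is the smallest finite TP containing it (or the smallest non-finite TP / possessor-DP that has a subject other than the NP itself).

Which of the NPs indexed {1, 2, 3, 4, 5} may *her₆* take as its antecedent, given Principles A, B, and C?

{1}

*her* is a pronoun, so Principle B applies: it must be free in its binding domain.
Binding domain of *her₆*: the matrix TP, whose subject is [Clara₁'s colleague]₂.
*Clara₁* and the pronoun do not c-command one another → neither Principle B nor Principle C is at stake; coindexation permitted.
*[Clara₁'s colleague]₂* c-commands the pronoun within its binding domain → coindexation would violate Principle B.
*Ingrid₃*: the pronoun c-commands this R-expression → coindexation would violate Principle C on *Ingrid₃*.
*Farida₄*: the pronoun c-commands this R-expression → coindexation would violate Principle C on *Farida₄*.
*Yuki₅*: the pronoun c-commands this R-expression → coindexation would violate Principle C on *Yuki₅*.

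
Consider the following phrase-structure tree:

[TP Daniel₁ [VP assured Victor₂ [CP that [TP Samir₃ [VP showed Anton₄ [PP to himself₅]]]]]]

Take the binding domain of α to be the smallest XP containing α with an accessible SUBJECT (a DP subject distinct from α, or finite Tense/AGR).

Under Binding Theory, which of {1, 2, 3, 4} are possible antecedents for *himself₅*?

{3, 4}

*himself* is an anaphor, so Principle A applies: it must be bound in its binding domain.
Binding domain of *himself₅*: the embedded TP, whose subject is Samir₃.
*Daniel₁* c-commands the anaphor but is outside its binding domain → cannot satisfy Principle A.
*Victor₂* c-commands the anaphor but is outside its binding domain → cannot satisfy Principle A.
*Samir₃* c-commands the anaphor within its binding domain → licit binder.
*Anton₄* c-commands the anaphor within its binding domain → licit binder.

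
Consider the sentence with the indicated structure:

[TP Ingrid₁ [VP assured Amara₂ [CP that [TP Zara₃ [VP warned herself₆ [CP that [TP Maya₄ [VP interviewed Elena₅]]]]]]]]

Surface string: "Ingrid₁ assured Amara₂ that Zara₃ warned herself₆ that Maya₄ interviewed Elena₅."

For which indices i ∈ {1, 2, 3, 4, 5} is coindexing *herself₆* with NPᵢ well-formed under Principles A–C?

*herself* is an anaphor, so Principle A applies: it must be bound in its binding domain.
Binding domain of *herself₆*: the embedded TP, whose subject is Zara₃.
*Ingrid₁* c-commands the anaphor but is outside its binding domain → cannot satisfy Principle A.
*Amara₂* c-commands the anaphor but is outside its binding domain → cannot satisfy Principle A.
*Zara₃* c-commands the anaphor within its binding domain → licit binder.
*Maya₄* does not c-command the anaphor → cannot bind it.
*Elena₅* does not c-command the anaphor → cannot bind it.

{3}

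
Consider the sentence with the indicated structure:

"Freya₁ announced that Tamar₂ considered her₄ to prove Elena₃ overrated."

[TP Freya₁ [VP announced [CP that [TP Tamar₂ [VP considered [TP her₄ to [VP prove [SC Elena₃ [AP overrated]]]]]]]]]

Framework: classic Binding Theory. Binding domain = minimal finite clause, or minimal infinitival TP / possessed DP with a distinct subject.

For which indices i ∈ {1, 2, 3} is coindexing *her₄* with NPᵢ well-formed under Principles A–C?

{1}

*her* is a pronoun, so Principle B applies: it must be free in its binding domain.
Binding domain of *her₄*: the embedded TP, whose subject is Tamar₂.
*Freya₁* c-commands the pronoun but from outside its binding domain, and is not c-commanded by it → coindexation permitted.
*Tamar₂* c-commands the pronoun within its binding domain → coindexation would violate Principle B.
*Elena₃*: the pronoun c-commands this R-expression → coindexation would violate Principle C on *Elena₃*.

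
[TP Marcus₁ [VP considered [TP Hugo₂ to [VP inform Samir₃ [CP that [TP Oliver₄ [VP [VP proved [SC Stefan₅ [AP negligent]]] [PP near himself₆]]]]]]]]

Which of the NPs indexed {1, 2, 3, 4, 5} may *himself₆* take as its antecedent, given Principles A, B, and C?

{4}

*himself* is an anaphor, so Principle A applies: it must be bound in its binding domain.
Binding domain of *himself₆*: the embedded TP, whose subject is Oliver₄.
*Marcus₁* c-commands the anaphor but is outside its binding domain → cannot satisfy Principle A.
*Hugo₂* c-commands the anaphor but is outside its binding domain → cannot satisfy Principle A.
*Samir₃* c-commands the anaphor but is outside its binding domain → cannot satisfy Principle A.
*Oliver₄* c-commands the anaphor within its binding domain → licit binder.
*Stefan₅* does not c-command the anaphor → cannot bind it.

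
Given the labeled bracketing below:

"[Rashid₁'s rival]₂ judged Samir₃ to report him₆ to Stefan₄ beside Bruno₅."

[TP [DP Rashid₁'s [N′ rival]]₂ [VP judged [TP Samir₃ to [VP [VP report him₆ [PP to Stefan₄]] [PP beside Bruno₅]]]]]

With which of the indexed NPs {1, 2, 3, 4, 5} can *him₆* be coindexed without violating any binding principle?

*him* is a pronoun, so Principle B applies: it must be free in its binding domain.
Binding domain of *him₆*: the embedded TP, whose subject is Samir₃.
*Rashid₁* and the pronoun do not c-command one another → neither Principle B nor Principle C is at stake; coindexation permitted.
*[Rashid₁'s rival]₂* c-commands the pronoun but from outside its binding domain, and is not c-commanded by it → coindexation permitted.
*Samir₃* c-commands the pronoun within its binding domain → coindexation would violate Principle B.
*Stefan₄*: the pronoun c-commands this R-expression → coindexation would violate Principle C on *Stefan₄*.
*Bruno₅* and the pronoun do not c-command one another → neither Principle B nor Principle C is at stake; coindexation permitted.

{1, 2, 5}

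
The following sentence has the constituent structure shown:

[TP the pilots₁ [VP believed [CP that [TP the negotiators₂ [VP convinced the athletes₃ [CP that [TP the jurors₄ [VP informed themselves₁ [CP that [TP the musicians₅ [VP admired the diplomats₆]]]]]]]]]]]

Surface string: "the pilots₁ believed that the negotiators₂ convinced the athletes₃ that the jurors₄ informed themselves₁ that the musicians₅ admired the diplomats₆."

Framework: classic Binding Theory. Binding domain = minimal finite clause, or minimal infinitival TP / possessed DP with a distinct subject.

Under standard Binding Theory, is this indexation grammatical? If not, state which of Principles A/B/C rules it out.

The two coindexed NPs are *the pilots₁* and *themselves₁*.
*themselves₁* is an anaphor. Principle A requires it to be bound within its binding domain — the embedded TP, whose subject is the jurors₄.
Within that domain it is c-commanded by *the jurors₄*, which does not share its index.
*the pilots₁* does c-command the anaphor, but from outside its binding domain.
The anaphor is unbound in its domain → Principle A violation.

Principle A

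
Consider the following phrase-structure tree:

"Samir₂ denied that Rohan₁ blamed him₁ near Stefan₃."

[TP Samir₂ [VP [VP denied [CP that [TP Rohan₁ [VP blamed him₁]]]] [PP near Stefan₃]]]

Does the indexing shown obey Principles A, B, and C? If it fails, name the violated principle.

Principle B

The two coindexed NPs are *Rohan₁* and *him₁*.
*him₁* is a pronoun. Its binding domain is the embedded TP, whose subject is Rohan₁.
*Rohan₁* c-commands it within that domain and carries the same index.
The pronoun is locally bound → Principle B violation.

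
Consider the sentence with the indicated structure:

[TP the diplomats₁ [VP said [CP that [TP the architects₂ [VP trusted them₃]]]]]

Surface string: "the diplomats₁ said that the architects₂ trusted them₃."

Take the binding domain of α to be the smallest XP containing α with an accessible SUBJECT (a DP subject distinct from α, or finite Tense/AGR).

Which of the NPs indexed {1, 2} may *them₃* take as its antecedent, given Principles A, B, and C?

*them* is a pronoun, so Principle B applies: it must be free in its binding domain.
Binding domain of *them₃*: the embedded TP, whose subject is the architects₂.
*the diplomats₁* c-commands the pronoun but from outside its binding domain, and is not c-commanded by it → coindexation permitted.
*the architects₂* c-commands the pronoun within its binding domain → coindexation would violate Principle B.

{1}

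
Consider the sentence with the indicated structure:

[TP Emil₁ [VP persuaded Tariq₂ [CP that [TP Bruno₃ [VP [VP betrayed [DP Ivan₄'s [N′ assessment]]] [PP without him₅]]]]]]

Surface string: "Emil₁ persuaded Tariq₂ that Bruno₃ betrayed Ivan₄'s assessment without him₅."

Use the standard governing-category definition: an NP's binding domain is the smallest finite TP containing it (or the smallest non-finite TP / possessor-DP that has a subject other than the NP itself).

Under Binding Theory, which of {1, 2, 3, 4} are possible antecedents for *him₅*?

{1, 2, 4}

*him* is a pronoun, so Principle B applies: it must be free in its binding domain.
Binding domain of *him₅*: the embedded TP, whose subject is Bruno₃.
*Emil₁* c-commands the pronoun but from outside its binding domain, and is not c-commanded by it → coindexation permitted.
*Tariq₂* c-commands the pronoun but from outside its binding domain, and is not c-commanded by it → coindexation permitted.
*Bruno₃* c-commands the pronoun within its binding domain → coindexation would violate Principle B.
*Ivan₄* and the pronoun do not c-command one another → neither Principle B nor Principle C is at stake; coindexation permitted.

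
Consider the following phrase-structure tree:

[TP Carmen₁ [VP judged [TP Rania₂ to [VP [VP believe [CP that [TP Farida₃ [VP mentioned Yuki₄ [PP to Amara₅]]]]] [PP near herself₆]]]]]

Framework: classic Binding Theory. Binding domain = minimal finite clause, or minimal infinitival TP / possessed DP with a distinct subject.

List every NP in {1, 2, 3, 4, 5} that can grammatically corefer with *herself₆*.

{2}

*herself* is an anaphor, so Principle A applies: it must be bound in its binding domain.
Binding domain of *herself₆*: the embedded TP, whose subject is Rania₂.
*Carmen₁* c-commands the anaphor but is outside its binding domain → cannot satisfy Principle A.
*Rania₂* c-commands the anaphor within its binding domain → licit binder.
*Farida₃* does not c-command the anaphor → cannot bind it.
*Yuki₄* does not c-command the anaphor → cannot bind it.
*Amara₅* does not c-command the anaphor → cannot bind it.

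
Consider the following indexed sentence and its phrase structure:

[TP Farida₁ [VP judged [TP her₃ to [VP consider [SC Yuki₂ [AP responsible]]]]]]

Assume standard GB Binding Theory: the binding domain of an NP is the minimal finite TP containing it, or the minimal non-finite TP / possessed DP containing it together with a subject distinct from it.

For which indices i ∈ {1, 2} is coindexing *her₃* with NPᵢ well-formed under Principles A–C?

*her* is a pronoun, so Principle B applies: it must be free in its binding domain.
Binding domain of *her₃*: the matrix TP, whose subject is Farida₁.
*Farida₁* c-commands the pronoun within its binding domain → coindexation would violate Principle B.
*Yuki₂*: the pronoun c-commands this R-expression → coindexation would violate Principle C on *Yuki₂*.

none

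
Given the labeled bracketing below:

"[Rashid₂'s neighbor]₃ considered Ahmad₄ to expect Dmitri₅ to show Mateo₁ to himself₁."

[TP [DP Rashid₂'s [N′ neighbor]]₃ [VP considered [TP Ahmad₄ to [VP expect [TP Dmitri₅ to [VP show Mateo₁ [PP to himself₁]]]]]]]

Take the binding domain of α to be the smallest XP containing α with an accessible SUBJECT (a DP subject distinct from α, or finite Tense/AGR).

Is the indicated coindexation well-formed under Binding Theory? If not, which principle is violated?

The two coindexed NPs are *Mateo₁* and *himself₁*.
*himself₁* is an anaphor; its binding domain is the embedded TP, whose subject is Dmitri₅. *Mateo₁* c-commands it within that domain and shares its index, so Principle A is satisfied.
*Mateo₁* is an R-expression; *himself₁* does not c-command it, and no other NP shares its index, so Principle C is satisfied.
All principles are respected.

grammatical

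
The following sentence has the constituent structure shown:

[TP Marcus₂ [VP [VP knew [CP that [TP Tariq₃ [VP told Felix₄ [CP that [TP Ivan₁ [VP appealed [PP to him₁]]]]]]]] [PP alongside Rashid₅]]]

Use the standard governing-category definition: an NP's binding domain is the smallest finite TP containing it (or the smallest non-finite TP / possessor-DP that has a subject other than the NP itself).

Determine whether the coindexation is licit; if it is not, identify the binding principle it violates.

Principle B

The two coindexed NPs are *Ivan₁* and *him₁*.
*him₁* is a pronoun. Its binding domain is the embedded TP, whose subject is Ivan₁.
*Ivan₁* c-commands it within that domain and carries the same index.
The pronoun is locally bound → Principle B violation.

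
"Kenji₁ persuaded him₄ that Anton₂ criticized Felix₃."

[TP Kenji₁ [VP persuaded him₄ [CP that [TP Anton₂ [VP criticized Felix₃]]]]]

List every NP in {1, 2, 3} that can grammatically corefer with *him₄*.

*him* is a pronoun, so Principle B applies: it must be free in its binding domain.
Binding domain of *him₄*: the matrix TP, whose subject is Kenji₁.
*Kenji₁* c-commands the pronoun within its binding domain → coindexation would violate Principle B.
*Anton₂*: the pronoun c-commands this R-expression → coindexation would violate Principle C on *Anton₂*.
*Felix₃*: the pronoun c-commands this R-expression → coindexation would violate Principle C on *Felix₃*.

none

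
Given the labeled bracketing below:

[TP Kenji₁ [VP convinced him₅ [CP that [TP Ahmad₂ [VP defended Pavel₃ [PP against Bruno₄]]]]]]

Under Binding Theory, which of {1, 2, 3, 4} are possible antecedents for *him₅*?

*him* is a pronoun, so Principle B applies: it must be free in its binding domain.
Binding domain of *him₅*: the matrix TP, whose subject is Kenji₁.
*Kenji₁* c-commands the pronoun within its binding domain → coindexation would violate Principle B.
*Ahmad₂*: the pronoun c-commands this R-expression → coindexation would violate Principle C on *Ahmad₂*.
*Pavel₃*: the pronoun c-commands this R-expression → coindexation would violate Principle C on *Pavel₃*.
*Bruno₄*: the pronoun c-commands this R-expression → coindexation would violate Principle C on *Bruno₄*.

none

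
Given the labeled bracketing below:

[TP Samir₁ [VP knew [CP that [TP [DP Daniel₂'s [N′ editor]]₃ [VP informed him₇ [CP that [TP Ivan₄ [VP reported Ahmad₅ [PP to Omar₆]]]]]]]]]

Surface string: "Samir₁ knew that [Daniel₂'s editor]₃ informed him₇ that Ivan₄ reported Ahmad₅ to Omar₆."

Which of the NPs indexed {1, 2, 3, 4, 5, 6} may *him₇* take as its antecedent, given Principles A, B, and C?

{1, 2}

*him* is a pronoun, so Principle B applies: it must be free in its binding domain.
Binding domain of *him₇*: the embedded TP, whose subject is [Daniel₂'s editor]₃.
*Samir₁* c-commands the pronoun but from outside its binding domain, and is not c-commanded by it → coindexation permitted.
*Daniel₂* and the pronoun do not c-command one another → neither Principle B nor Principle C is at stake; coindexation permitted.
*[Daniel₂'s editor]₃* c-commands the pronoun within its binding domain → coindexation would violate Principle B.
*Ivan₄*: the pronoun c-commands this R-expression → coindexation would violate Principle C on *Ivan₄*.
*Ahmad₅*: the pronoun c-commands this R-expression → coindexation would violate Principle C on *Ahmad₅*.
*Omar₆*: the pronoun c-commands this R-expression → coindexation would violate Principle C on *Omar₆*.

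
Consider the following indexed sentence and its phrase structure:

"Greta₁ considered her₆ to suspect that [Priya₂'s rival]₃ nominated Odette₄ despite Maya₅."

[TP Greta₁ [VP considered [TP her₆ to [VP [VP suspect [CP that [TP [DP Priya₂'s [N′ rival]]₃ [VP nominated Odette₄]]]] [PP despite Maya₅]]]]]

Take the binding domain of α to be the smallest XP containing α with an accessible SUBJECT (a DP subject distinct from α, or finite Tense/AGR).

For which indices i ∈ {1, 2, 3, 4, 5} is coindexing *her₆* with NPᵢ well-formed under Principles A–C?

*her* is a pronoun, so Principle B applies: it must be free in its binding domain.
Binding domain of *her₆*: the matrix TP, whose subject is Greta₁.
*Greta₁* c-commands the pronoun within its binding domain → coindexation would violate Principle B.
*Priya₂*: the pronoun c-commands this R-expression → coindexation would violate Principle C on *Priya₂*.
*[Priya₂'s rival]₃*: the pronoun c-commands this R-expression → coindexation would violate Principle C on *[Priya₂'s rival]₃*.
*Odette₄*: the pronoun c-commands this R-expression → coindexation would violate Principle C on *Odette₄*.
*Maya₅*: the pronoun c-commands this R-expression → coindexation would violate Principle C on *Maya₅*.

none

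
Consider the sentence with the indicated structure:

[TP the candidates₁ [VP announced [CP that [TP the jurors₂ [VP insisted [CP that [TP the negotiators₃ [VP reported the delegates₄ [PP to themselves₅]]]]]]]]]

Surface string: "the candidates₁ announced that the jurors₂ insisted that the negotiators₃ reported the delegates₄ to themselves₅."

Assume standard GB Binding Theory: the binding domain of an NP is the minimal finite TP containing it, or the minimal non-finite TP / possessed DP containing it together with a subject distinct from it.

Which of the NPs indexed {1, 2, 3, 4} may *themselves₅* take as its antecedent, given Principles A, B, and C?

*themselves* is an anaphor, so Principle A applies: it must be bound in its binding domain.
Binding domain of *themselves₅*: the embedded TP, whose subject is the negotiators₃.
*the candidates₁* c-commands the anaphor but is outside its binding domain → cannot satisfy Principle A.
*the jurors₂* c-commands the anaphor but is outside its binding domain → cannot satisfy Principle A.
*the negotiators₃* c-commands the anaphor within its binding domain → licit binder.
*the delegates₄* c-commands the anaphor within its binding domain → licit binder.

{3, 4}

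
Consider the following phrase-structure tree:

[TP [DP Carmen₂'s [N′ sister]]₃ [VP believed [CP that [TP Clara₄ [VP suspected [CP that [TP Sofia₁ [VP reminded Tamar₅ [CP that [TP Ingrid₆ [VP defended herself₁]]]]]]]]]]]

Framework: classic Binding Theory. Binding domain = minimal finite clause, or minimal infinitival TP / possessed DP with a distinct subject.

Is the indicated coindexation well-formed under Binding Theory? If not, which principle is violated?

The two coindexed NPs are *Sofia₁* and *herself₁*.
*herself₁* is an anaphor. Principle A requires it to be bound within its binding domain — the embedded TP, whose subject is Ingrid₆.
Within that domain it is c-commanded by *Ingrid₆*, which does not share its index.
*Sofia₁* does c-command the anaphor, but from outside its binding domain.
The anaphor is unbound in its domain → Principle A violation.

Principle A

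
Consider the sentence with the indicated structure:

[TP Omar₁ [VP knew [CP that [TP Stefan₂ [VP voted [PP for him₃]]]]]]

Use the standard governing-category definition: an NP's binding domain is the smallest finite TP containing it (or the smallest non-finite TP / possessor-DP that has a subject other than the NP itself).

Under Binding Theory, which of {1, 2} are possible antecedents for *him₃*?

*him* is a pronoun, so Principle B applies: it must be free in its binding domain.
Binding domain of *him₃*: the embedded TP, whose subject is Stefan₂.
*Omar₁* c-commands the pronoun but from outside its binding domain, and is not c-commanded by it → coindexation permitted.
*Stefan₂* c-commands the pronoun within its binding domain → coindexation would violate Principle B.

{1}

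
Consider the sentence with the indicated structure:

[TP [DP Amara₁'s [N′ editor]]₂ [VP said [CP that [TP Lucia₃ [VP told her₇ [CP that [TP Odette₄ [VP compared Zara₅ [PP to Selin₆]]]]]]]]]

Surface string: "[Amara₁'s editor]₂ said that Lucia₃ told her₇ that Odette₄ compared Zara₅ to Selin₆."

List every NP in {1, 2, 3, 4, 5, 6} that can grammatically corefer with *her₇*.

*her* is a pronoun, so Principle B applies: it must be free in its binding domain.
Binding domain of *her₇*: the embedded TP, whose subject is Lucia₃.
*Amara₁* and the pronoun do not c-command one another → neither Principle B nor Principle C is at stake; coindexation permitted.
*[Amara₁'s editor]₂* c-commands the pronoun but from outside its binding domain, and is not c-commanded by it → coindexation permitted.
*Lucia₃* c-commands the pronoun within its binding domain → coindexation would violate Principle B.
*Odette₄*: the pronoun c-commands this R-expression → coindexation would violate Principle C on *Odette₄*.
*Zara₅*: the pronoun c-commands this R-expression → coindexation would violate Principle C on *Zara₅*.
*Selin₆*: the pronoun c-commands this R-expression → coindexation would violate Principle C on *Selin₆*.

{1, 2}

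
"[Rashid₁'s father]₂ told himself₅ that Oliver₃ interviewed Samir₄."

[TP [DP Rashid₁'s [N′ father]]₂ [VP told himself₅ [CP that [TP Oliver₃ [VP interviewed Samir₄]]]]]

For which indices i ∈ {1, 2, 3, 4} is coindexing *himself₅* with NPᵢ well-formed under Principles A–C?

*himself* is an anaphor, so Principle A applies: it must be bound in its binding domain.
Binding domain of *himself₅*: the matrix TP, whose subject is [Rashid₁'s father]₂.
*Rashid₁* does not c-command the anaphor → cannot bind it.
*[Rashid₁'s father]₂* c-commands the anaphor within its binding domain → licit binder.
*Oliver₃* does not c-command the anaphor → cannot bind it.
*Samir₄* does not c-command the anaphor → cannot bind it.

{2}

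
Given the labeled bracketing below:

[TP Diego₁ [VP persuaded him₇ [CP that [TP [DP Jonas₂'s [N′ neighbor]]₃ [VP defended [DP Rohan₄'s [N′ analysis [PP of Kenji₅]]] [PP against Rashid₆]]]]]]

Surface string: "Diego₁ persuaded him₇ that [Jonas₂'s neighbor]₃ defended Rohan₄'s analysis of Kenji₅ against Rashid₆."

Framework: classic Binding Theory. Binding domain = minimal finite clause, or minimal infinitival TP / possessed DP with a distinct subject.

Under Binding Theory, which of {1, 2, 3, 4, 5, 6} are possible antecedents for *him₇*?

none

*him* is a pronoun, so Principle B applies: it must be free in its binding domain.
Binding domain of *him₇*: the matrix TP, whose subject is Diego₁.
*Diego₁* c-commands the pronoun within its binding domain → coindexation would violate Principle B.
*Jonas₂*: the pronoun c-commands this R-expression → coindexation would violate Principle C on *Jonas₂*.
*[Jonas₂'s neighbor]₃*: the pronoun c-commands this R-expression → coindexation would violate Principle C on *[Jonas₂'s neighbor]₃*.
*Rohan₄*: the pronoun c-commands this R-expression → coindexation would violate Principle C on *Rohan₄*.
*Kenji₅*: the pronoun c-commands this R-expression → coindexation would violate Principle C on *Kenji₅*.
*Rashid₆*: the pronoun c-commands this R-expression → coindexation would violate Principle C on *Rashid₆*.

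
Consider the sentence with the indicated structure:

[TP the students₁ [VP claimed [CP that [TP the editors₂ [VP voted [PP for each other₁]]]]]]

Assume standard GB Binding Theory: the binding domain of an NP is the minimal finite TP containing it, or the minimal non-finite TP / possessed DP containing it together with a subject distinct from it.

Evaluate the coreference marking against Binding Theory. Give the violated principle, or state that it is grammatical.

The two coindexed NPs are *the students₁* and *each other₁*.
*each other₁* is an anaphor. Principle A requires it to be bound within its binding domain — the embedded TP, whose subject is the editors₂.
Within that domain it is c-commanded by *the editors₂*, which does not share its index.
*the students₁* does c-command the anaphor, but from outside its binding domain.
The anaphor is unbound in its domain → Principle A violation.

Principle A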